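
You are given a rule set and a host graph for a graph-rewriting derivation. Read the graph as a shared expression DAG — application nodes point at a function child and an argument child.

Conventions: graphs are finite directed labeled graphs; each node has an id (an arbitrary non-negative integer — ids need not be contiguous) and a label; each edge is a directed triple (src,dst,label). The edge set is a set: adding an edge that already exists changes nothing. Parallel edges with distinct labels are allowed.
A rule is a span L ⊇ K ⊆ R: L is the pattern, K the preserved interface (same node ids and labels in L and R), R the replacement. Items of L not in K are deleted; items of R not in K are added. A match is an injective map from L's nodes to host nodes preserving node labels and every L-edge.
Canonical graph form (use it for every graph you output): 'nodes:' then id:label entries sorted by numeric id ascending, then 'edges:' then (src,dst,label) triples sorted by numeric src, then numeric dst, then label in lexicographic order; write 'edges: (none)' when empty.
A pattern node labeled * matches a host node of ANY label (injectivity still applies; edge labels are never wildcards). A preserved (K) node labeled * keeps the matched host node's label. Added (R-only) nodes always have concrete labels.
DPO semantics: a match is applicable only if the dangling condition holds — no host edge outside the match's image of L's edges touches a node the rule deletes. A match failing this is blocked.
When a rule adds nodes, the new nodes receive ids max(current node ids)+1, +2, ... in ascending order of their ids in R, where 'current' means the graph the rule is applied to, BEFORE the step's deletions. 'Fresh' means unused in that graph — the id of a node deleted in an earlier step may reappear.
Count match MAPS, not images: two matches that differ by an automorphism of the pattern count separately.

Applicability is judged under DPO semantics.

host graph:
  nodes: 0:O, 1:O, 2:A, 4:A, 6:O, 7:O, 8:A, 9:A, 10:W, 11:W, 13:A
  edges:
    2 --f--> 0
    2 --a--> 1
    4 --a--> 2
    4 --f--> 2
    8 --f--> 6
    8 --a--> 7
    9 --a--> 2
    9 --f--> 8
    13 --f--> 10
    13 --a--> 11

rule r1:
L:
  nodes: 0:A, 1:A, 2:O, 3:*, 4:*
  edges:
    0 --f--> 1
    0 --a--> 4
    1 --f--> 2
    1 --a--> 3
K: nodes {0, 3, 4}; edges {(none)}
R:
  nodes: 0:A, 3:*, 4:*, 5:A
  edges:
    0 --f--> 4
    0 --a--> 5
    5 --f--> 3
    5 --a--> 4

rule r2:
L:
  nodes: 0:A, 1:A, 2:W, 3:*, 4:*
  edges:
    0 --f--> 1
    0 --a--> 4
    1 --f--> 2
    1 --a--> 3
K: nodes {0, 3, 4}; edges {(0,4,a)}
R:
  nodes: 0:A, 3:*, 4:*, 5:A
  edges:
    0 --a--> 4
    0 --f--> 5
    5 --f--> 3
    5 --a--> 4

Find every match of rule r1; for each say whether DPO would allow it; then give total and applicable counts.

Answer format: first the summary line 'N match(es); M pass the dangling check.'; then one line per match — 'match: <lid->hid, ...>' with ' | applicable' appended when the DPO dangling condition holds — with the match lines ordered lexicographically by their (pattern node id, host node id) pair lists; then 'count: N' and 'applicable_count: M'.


1 match(es); 1 pass the dangling check.
match: 0->9, 1->8, 2->6, 3->7, 4->2 | applicable
count: 1
applicable_count: 1


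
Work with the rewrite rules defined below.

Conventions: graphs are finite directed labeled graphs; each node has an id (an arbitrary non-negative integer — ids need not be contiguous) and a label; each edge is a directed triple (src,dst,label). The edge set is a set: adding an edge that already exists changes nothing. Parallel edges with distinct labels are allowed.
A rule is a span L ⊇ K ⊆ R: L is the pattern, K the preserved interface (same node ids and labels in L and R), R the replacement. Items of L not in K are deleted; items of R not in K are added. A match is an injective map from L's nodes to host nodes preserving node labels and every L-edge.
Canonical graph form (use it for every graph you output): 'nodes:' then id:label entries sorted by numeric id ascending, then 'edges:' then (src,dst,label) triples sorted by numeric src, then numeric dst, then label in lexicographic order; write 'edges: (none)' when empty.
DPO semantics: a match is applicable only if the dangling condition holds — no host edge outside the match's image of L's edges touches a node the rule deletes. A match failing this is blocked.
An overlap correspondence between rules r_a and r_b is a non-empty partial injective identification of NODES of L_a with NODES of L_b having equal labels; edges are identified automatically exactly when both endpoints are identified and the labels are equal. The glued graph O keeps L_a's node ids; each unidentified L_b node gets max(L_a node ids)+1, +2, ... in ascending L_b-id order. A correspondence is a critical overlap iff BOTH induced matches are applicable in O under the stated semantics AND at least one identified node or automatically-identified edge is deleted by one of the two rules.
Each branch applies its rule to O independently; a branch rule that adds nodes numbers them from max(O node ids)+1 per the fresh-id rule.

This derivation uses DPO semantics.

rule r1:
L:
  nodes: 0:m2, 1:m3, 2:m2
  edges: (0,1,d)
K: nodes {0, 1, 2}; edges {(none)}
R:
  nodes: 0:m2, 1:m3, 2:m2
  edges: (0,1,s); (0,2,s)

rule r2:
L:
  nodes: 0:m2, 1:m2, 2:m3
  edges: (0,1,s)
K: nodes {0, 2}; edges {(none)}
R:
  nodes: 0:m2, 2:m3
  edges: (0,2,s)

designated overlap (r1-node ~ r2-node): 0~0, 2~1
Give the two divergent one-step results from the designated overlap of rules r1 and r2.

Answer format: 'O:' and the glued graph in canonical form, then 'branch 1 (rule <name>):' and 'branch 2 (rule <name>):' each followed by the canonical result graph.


O:
nodes: 0:m2, 1:m3, 2:m2, 3:m3
edges: (0,1,d); (0,2,s)
branch 1 (rule r1):
nodes: 0:m2, 1:m3, 2:m2, 3:m3
edges: (0,1,s); (0,2,s)
branch 2 (rule r2):
nodes: 0:m2, 1:m3, 3:m3
edges: (0,1,d); (0,3,s)


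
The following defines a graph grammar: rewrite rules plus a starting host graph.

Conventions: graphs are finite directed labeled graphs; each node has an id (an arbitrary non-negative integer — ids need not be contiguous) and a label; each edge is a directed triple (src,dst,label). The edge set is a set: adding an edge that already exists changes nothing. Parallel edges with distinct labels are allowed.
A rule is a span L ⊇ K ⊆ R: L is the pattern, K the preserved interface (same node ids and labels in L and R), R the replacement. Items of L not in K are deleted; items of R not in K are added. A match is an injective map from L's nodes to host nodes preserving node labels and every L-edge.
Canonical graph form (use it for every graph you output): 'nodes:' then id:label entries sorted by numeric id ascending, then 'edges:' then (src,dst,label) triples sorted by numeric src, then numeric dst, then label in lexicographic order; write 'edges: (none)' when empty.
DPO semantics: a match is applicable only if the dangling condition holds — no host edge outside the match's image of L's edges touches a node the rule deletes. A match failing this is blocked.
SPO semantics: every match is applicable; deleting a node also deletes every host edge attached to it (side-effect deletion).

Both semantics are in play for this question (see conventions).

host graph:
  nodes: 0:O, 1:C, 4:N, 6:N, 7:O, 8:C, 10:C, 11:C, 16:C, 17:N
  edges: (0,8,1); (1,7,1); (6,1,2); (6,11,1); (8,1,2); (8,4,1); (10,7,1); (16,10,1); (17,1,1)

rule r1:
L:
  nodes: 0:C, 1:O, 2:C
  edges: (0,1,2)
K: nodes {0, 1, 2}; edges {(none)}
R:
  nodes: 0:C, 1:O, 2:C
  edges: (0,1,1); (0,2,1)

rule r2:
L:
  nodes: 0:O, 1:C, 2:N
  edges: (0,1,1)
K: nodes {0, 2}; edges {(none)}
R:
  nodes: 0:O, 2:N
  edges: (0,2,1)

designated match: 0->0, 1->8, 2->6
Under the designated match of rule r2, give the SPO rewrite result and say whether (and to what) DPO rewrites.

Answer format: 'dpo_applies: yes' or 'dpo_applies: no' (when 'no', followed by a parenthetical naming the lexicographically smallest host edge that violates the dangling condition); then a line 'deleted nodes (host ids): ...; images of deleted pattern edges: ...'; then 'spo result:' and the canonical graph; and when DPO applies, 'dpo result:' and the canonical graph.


dpo_applies: no
(the rule deletes node 8, which keeps host edge (8,1,2) outside the match image — the dangling condition fails, DPO blocks; SPO proceeds and side-deletes such edges)
deleted nodes (host ids): 8; images of deleted pattern edges: (0,8,1)
spo result:
nodes: 0:O, 1:C, 4:N, 6:N, 7:O, 10:C, 11:C, 16:C, 17:N
edges: (0,6,1); (1,7,1); (6,1,2); (6,11,1); (10,7,1); (16,10,1); (17,1,1)


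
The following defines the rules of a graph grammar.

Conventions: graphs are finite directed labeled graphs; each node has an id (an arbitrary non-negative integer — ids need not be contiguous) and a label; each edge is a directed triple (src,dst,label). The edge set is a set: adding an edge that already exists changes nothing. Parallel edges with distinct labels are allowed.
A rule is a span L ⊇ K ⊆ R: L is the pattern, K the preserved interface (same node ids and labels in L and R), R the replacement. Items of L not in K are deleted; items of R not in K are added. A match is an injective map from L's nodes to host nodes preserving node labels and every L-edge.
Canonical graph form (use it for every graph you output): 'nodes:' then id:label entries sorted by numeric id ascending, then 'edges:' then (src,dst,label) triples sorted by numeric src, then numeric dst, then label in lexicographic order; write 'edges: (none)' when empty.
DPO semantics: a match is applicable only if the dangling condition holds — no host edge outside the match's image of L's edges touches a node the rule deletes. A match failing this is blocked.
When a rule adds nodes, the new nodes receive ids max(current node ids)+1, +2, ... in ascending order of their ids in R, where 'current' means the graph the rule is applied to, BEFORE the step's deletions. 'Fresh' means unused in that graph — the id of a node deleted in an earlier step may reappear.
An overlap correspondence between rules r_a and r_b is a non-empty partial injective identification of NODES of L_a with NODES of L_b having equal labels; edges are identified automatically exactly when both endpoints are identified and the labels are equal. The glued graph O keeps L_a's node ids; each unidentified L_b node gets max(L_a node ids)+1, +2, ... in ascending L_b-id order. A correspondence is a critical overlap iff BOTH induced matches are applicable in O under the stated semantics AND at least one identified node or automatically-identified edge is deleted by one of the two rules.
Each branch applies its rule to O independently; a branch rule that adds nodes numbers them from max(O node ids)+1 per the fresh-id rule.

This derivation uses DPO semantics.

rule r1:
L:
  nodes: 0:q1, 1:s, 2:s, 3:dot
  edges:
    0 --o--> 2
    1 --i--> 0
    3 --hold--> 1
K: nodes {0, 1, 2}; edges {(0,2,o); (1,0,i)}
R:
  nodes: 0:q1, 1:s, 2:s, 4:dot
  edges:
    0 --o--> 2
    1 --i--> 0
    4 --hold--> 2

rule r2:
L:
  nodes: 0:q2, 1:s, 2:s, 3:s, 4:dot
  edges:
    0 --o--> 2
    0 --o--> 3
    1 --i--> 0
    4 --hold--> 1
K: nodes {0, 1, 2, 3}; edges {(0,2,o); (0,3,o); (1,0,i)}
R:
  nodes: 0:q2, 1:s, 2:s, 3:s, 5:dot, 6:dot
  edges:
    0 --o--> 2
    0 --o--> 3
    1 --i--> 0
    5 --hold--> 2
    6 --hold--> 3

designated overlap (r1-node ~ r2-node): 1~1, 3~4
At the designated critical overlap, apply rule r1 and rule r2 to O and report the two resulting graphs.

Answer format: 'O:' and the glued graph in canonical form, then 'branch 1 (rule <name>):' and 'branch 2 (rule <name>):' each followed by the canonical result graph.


O:
nodes: 0:q1, 1:s, 2:s, 3:dot, 4:q2, 5:s, 6:s
edges: (0,2,o); (1,0,i); (1,4,i); (3,1,hold); (4,5,o); (4,6,o)
branch 1 (rule r1):
nodes: 0:q1, 1:s, 2:s, 4:q2, 5:s, 6:s, 7:dot
edges: (0,2,o); (1,0,i); (1,4,i); (4,5,o); (4,6,o); (7,2,hold)
branch 2 (rule r2):
nodes: 0:q1, 1:s, 2:s, 4:q2, 5:s, 6:s, 7:dot, 8:dot
edges: (0,2,o); (1,0,i); (1,4,i); (4,5,o); (4,6,o); (7,5,hold); (8,6,hold)


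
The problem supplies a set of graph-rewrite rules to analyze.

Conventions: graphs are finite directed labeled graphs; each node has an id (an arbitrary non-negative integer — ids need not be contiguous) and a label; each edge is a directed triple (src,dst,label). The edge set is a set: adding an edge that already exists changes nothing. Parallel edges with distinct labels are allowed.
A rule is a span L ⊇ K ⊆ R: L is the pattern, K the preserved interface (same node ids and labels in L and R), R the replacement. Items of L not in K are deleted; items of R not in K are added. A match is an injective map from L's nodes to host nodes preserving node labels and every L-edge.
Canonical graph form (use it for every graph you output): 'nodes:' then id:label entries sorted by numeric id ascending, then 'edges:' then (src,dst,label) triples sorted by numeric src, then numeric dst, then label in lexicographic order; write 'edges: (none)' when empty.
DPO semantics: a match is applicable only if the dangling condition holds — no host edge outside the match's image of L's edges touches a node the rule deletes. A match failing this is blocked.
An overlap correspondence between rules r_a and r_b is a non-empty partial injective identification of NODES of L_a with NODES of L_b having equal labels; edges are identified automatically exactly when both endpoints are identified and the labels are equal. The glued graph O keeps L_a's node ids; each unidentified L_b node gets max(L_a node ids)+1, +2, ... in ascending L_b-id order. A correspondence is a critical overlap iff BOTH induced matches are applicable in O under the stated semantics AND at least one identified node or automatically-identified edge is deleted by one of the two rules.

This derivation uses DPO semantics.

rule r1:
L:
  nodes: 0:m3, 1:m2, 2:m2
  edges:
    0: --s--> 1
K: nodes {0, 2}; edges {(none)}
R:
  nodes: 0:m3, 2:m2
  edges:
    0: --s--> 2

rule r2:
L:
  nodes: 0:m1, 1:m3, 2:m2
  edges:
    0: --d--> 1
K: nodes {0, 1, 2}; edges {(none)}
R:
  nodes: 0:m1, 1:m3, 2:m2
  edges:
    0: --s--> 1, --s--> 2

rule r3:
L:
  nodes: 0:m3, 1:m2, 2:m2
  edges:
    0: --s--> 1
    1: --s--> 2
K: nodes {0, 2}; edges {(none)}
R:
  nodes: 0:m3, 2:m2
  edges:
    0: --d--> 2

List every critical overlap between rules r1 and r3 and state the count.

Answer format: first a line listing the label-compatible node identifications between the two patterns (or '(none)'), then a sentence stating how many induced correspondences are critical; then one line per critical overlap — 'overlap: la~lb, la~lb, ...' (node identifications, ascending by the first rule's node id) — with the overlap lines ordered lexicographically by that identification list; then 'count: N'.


label-compatible node identifications between L(r1) and L(r3): 0~0, 1~1, 1~2, 2~1, 2~2
2 of the induced correspondences are critical overlaps of r1 and r3.
overlap: 0~0, 2~1
overlap: 2~1
count: 2


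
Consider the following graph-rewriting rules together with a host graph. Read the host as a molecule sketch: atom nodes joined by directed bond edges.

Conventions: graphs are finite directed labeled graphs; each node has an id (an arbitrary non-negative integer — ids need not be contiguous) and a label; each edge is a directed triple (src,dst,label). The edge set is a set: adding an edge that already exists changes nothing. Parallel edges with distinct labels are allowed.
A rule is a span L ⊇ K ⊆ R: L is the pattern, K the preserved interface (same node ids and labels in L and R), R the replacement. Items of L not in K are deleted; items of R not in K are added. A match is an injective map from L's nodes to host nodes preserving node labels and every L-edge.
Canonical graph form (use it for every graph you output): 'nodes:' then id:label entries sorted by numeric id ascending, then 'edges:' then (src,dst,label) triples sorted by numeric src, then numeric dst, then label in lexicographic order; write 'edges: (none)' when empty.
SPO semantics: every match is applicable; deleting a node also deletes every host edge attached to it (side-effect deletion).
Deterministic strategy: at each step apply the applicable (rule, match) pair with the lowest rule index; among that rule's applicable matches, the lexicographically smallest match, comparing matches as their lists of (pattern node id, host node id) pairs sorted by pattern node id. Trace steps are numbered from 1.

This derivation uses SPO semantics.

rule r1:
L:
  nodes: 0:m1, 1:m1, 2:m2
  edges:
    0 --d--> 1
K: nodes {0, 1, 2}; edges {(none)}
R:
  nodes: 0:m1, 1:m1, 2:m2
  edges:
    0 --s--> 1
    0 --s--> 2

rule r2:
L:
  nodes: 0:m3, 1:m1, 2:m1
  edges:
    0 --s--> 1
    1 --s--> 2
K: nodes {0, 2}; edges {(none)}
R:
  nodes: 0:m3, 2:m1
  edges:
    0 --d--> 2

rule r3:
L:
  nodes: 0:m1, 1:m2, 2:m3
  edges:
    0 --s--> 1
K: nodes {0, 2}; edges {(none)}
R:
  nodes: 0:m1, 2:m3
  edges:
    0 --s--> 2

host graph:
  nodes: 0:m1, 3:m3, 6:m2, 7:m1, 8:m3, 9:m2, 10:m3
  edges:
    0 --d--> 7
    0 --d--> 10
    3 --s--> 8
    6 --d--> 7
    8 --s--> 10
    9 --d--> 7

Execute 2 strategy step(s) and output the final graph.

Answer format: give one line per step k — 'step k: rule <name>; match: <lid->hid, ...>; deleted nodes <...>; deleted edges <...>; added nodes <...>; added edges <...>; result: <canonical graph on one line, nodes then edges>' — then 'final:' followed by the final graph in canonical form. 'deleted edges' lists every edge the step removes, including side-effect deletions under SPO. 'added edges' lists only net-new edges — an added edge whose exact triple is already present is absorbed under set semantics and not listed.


step 1: rule r1; match: 0->0, 1->7, 2->6; deleted nodes (none); deleted edges (0,7,d); added nodes (none); added edges (0,6,s); (0,7,s); result: nodes: 0:m1, 3:m3, 6:m2, 7:m1, 8:m3, 9:m2, 10:m3 edges: (0,6,s); (0,7,s); (0,10,d); (3,8,s); (6,7,d); (8,10,s); (9,7,d)
step 2: rule r3; match: 0->0, 1->6, 2->3; deleted nodes 6; deleted edges (0,6,s); (6,7,d); added nodes (none); added edges (0,3,s); result: nodes: 0:m1, 3:m3, 7:m1, 8:m3, 9:m2, 10:m3 edges: (0,3,s); (0,7,s); (0,10,d); (3,8,s); (8,10,s); (9,7,d)
final:
nodes: 0:m1, 3:m3, 7:m1, 8:m3, 9:m2, 10:m3
edges: (0,3,s); (0,7,s); (0,10,d); (3,8,s); (8,10,s); (9,7,d)


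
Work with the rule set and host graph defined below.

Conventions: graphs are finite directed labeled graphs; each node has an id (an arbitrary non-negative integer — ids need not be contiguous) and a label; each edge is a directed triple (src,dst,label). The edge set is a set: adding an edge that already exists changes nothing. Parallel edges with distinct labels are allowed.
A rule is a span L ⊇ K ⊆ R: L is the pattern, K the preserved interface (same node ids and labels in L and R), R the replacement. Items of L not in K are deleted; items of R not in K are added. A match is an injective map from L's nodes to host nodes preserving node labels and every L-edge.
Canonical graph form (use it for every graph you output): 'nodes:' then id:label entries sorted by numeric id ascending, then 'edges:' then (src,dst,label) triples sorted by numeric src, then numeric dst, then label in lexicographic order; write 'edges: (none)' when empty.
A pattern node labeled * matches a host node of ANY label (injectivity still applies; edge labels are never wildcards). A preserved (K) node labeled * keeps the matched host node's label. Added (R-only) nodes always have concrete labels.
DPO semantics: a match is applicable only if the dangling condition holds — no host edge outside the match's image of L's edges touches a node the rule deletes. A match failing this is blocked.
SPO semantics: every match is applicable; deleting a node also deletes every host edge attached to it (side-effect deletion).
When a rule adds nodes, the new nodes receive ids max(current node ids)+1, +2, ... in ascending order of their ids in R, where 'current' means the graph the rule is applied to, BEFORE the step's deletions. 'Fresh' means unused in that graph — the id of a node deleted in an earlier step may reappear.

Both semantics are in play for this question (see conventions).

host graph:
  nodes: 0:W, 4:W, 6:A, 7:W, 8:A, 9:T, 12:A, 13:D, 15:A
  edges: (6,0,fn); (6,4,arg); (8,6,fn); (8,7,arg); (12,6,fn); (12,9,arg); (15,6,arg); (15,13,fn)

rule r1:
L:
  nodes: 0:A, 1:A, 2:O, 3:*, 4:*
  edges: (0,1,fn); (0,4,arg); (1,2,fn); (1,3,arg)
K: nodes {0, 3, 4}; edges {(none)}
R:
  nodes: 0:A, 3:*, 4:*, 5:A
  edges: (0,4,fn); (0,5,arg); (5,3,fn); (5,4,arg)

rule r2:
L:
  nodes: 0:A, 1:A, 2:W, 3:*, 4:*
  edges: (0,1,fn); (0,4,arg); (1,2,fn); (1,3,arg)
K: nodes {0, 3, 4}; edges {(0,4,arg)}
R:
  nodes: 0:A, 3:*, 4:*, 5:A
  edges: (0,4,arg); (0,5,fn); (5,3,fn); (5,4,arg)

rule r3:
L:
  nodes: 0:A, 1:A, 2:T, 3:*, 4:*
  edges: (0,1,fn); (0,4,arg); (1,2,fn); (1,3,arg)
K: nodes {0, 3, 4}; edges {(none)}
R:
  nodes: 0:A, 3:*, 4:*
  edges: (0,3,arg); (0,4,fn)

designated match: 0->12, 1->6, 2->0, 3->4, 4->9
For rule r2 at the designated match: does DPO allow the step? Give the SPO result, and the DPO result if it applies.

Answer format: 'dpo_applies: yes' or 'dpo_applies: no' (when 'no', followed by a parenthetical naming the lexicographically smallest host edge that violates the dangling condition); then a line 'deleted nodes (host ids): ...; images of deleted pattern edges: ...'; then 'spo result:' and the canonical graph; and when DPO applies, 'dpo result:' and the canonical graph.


dpo_applies: no
(the rule deletes node 6, which keeps host edge (8,6,fn) outside the match image — the dangling condition fails, DPO blocks; SPO proceeds and side-deletes such edges)
deleted nodes (host ids): 0, 6; images of deleted pattern edges: (6,0,fn); (6,4,arg); (12,6,fn)
spo result:
nodes: 4:W, 7:W, 8:A, 9:T, 12:A, 13:D, 15:A, 16:A
edges: (8,7,arg); (12,9,arg); (12,16,fn); (15,13,fn); (16,4,fn); (16,9,arg)


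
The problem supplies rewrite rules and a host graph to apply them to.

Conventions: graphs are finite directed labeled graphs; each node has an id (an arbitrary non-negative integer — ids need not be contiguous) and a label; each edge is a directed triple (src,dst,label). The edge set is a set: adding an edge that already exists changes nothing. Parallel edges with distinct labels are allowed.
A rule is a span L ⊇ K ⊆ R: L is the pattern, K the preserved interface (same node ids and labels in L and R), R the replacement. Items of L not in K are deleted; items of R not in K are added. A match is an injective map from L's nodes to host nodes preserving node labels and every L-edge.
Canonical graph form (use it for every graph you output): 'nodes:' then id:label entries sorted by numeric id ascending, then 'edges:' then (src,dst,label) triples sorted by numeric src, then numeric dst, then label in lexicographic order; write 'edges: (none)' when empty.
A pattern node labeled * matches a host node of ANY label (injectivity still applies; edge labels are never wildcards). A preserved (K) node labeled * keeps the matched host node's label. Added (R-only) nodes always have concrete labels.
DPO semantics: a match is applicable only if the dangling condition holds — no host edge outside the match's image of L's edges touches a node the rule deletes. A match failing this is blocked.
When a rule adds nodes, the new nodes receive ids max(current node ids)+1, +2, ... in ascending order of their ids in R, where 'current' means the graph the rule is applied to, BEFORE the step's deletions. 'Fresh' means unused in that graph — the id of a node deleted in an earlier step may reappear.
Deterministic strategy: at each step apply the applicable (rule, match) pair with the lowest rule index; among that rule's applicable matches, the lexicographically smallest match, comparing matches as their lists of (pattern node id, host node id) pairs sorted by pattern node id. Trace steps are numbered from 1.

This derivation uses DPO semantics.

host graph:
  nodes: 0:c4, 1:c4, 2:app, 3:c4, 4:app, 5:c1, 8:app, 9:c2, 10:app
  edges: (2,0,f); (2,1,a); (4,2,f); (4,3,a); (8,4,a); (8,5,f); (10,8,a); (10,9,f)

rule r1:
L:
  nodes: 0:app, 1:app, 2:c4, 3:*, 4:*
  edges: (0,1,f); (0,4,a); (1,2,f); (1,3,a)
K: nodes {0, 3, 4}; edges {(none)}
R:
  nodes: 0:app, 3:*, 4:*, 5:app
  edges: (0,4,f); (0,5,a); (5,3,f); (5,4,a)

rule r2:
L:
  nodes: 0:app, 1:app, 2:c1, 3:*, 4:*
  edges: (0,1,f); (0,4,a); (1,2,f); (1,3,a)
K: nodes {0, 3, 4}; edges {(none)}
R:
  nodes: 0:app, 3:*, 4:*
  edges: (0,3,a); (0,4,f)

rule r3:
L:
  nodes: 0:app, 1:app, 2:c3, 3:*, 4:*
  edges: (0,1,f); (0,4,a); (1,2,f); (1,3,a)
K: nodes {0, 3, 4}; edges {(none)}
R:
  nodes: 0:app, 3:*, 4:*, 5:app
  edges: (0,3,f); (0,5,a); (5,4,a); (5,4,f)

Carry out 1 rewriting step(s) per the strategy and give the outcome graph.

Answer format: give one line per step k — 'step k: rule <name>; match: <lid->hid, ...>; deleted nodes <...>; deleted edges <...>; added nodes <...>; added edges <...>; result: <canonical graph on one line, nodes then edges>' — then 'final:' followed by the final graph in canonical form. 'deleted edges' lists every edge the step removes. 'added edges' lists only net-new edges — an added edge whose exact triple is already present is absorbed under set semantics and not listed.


step 1: rule r1; match: 0->4, 1->2, 2->0, 3->1, 4->3; deleted nodes 0, 2; deleted edges (2,0,f); (2,1,a); (4,2,f); (4,3,a); added nodes 11; added edges (4,3,f); (4,11,a); (11,1,f); (11,3,a); result: nodes: 1:c4, 3:c4, 4:app, 5:c1, 8:app, 9:c2, 10:app, 11:app edges: (4,3,f); (4,11,a); (8,4,a); (8,5,f); (10,8,a); (10,9,f); (11,1,f); (11,3,a)
final:
nodes: 1:c4, 3:c4, 4:app, 5:c1, 8:app, 9:c2, 10:app, 11:app
edges: (4,3,f); (4,11,a); (8,4,a); (8,5,f); (10,8,a); (10,9,f); (11,1,f); (11,3,a)


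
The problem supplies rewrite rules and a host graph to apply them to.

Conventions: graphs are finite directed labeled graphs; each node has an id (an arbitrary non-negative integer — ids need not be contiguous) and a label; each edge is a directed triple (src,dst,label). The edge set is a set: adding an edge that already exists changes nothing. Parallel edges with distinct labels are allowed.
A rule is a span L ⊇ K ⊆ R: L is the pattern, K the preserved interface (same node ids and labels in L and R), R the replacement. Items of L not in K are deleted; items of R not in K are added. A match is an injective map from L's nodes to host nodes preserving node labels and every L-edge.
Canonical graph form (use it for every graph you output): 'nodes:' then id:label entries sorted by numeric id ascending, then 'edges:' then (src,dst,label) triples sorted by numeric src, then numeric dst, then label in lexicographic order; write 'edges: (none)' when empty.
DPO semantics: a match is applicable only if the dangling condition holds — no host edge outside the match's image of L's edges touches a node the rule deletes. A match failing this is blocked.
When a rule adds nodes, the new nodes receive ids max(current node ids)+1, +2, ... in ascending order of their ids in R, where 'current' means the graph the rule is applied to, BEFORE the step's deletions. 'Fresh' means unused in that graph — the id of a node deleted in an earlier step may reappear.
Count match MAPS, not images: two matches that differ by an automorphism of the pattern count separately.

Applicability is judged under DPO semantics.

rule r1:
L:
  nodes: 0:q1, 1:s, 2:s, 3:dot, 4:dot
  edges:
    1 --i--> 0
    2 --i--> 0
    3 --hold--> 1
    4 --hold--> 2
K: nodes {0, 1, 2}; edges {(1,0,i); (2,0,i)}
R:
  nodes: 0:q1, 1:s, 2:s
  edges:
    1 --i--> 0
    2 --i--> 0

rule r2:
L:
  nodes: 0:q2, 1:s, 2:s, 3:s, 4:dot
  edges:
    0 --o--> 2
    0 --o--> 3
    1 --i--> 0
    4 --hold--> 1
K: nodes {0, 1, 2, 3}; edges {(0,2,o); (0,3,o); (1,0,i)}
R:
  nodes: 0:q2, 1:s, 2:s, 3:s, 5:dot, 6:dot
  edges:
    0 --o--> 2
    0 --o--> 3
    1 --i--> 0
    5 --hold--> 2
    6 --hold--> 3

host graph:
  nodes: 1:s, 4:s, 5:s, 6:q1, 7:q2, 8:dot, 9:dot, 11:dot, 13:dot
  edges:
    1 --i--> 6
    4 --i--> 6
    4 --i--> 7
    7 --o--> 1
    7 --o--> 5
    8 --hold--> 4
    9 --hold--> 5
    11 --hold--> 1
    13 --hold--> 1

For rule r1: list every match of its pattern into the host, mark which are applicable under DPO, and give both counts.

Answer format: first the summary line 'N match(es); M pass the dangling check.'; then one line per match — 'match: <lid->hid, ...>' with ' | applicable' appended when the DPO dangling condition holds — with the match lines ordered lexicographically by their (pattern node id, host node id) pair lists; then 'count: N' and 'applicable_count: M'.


4 match(es); 4 pass the dangling check.
match: 0->6, 1->1, 2->4, 3->11, 4->8 | applicable
match: 0->6, 1->1, 2->4, 3->13, 4->8 | applicable
match: 0->6, 1->4, 2->1, 3->8, 4->11 | applicable
match: 0->6, 1->4, 2->1, 3->8, 4->13 | applicable
count: 4
applicable_count: 4


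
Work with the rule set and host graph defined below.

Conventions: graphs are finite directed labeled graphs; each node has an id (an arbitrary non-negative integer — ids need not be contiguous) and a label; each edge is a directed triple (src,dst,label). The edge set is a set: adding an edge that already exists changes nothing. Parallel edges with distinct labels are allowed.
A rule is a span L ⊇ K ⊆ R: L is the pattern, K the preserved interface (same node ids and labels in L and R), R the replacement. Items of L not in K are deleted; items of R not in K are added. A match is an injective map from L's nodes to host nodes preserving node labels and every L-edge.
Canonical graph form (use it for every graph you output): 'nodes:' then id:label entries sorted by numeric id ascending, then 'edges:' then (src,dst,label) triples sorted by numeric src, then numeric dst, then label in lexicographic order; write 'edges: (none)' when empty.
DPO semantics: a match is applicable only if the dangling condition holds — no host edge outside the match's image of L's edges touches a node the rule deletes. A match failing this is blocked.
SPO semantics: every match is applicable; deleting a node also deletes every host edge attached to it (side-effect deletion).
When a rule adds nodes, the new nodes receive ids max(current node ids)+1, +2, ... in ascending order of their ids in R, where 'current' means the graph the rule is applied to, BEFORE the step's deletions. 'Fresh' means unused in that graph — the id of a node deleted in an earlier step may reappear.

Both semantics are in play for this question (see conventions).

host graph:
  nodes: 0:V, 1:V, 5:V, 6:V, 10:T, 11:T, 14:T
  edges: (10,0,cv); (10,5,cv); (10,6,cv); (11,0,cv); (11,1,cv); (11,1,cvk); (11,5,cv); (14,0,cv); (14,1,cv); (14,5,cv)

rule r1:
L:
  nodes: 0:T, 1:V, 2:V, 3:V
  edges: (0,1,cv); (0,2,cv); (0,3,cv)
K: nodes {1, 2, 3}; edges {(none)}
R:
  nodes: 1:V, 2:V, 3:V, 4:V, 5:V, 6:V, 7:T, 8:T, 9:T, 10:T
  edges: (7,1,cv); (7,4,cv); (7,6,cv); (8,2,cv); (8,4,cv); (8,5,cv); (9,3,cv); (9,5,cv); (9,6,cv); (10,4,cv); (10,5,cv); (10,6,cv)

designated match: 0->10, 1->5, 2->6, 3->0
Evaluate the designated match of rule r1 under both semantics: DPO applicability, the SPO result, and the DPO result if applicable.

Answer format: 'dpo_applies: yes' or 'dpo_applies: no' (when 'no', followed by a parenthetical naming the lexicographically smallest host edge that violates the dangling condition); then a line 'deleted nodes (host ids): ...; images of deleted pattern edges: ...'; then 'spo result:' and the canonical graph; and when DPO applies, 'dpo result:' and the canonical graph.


dpo_applies: yes
deleted nodes (host ids): 10; images of deleted pattern edges: (10,0,cv); (10,5,cv); (10,6,cv)
spo result:
nodes: 0:V, 1:V, 5:V, 6:V, 11:T, 14:T, 15:V, 16:V, 17:V, 18:T, 19:T, 20:T, 21:T
edges: (11,0,cv); (11,1,cv); (11,1,cvk); (11,5,cv); (14,0,cv); (14,1,cv); (14,5,cv); (18,5,cv); (18,15,cv); (18,17,cv); (19,6,cv); (19,15,cv); (19,16,cv); (20,0,cv); (20,16,cv); (20,17,cv); (21,15,cv); (21,16,cv); (21,17,cv)
dpo result:
nodes: 0:V, 1:V, 5:V, 6:V, 11:T, 14:T, 15:V, 16:V, 17:V, 18:T, 19:T, 20:T, 21:T
edges: (11,0,cv); (11,1,cv); (11,1,cvk); (11,5,cv); (14,0,cv); (14,1,cv); (14,5,cv); (18,5,cv); (18,15,cv); (18,17,cv); (19,6,cv); (19,15,cv); (19,16,cv); (20,0,cv); (20,16,cv); (20,17,cv); (21,15,cv); (21,16,cv); (21,17,cv)


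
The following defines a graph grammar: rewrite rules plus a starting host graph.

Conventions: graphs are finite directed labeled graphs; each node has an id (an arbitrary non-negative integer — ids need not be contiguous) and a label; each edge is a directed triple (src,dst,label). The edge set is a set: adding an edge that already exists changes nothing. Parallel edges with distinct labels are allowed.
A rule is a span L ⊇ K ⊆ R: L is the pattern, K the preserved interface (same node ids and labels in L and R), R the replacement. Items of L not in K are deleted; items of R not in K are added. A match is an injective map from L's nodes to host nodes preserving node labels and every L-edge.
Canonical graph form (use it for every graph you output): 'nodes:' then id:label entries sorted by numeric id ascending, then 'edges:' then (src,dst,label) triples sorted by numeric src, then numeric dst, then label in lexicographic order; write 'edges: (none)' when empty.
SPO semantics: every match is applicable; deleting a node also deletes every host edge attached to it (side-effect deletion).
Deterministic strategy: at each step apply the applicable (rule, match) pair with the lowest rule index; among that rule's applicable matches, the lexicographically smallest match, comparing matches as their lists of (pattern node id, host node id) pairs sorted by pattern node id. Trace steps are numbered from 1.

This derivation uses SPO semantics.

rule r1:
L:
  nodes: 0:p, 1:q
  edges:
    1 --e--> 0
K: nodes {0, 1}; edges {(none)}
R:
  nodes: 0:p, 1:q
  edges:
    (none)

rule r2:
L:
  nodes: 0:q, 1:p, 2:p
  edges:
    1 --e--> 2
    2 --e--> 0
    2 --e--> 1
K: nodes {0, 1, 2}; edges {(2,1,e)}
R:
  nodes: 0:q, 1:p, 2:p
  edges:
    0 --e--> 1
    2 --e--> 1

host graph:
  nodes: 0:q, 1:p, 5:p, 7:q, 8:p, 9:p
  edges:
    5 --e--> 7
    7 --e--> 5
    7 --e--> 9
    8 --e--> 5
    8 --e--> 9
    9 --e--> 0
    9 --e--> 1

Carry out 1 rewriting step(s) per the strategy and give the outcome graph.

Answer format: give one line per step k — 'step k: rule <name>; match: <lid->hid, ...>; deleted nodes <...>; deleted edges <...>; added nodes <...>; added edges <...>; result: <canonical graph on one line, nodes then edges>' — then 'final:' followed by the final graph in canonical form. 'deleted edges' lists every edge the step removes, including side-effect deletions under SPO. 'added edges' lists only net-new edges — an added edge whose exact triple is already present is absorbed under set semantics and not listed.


step 1: rule r1; match: 0->5, 1->7; deleted nodes (none); deleted edges (7,5,e); added nodes (none); added edges (none); result: nodes: 0:q, 1:p, 5:p, 7:q, 8:p, 9:p edges: (5,7,e); (7,9,e); (8,5,e); (8,9,e); (9,0,e); (9,1,e)
final:
nodes: 0:q, 1:p, 5:p, 7:q, 8:p, 9:p
edges: (5,7,e); (7,9,e); (8,5,e); (8,9,e); (9,0,e); (9,1,e)


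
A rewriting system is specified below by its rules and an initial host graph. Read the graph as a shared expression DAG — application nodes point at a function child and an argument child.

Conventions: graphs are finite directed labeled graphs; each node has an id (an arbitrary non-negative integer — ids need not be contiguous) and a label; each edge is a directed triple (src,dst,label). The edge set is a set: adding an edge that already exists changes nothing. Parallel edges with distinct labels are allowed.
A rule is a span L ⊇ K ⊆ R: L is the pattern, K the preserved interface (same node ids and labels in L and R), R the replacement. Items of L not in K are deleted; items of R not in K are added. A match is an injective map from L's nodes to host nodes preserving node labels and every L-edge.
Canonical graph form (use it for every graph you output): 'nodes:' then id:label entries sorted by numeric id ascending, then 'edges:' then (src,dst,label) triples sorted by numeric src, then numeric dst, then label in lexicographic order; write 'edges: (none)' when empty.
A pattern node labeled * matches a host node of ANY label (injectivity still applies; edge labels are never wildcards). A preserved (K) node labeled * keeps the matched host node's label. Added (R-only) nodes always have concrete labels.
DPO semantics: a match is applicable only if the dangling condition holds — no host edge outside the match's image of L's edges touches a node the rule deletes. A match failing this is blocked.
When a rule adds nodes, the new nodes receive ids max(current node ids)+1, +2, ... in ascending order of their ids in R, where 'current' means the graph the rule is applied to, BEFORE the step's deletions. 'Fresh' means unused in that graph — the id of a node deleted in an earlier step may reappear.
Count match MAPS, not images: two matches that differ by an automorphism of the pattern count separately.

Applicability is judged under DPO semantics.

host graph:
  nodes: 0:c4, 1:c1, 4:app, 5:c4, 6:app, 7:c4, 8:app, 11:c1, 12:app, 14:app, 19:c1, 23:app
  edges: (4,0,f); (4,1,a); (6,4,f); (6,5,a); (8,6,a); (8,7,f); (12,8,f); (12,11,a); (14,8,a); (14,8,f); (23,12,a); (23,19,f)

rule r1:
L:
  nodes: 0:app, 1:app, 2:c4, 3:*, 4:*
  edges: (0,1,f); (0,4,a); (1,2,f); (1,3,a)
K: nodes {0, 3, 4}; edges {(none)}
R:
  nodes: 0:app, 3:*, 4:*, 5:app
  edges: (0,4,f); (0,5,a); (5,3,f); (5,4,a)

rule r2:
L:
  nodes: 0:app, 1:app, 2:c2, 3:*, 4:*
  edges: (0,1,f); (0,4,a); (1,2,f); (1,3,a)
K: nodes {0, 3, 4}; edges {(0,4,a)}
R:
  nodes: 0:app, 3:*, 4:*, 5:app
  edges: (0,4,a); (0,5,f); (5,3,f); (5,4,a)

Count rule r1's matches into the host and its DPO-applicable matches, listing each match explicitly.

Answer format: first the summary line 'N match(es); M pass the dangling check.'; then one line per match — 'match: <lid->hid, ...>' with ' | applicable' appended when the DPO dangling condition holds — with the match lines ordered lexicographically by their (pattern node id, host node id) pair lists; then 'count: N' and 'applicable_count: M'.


2 match(es); 1 pass the dangling check.
match: 0->6, 1->4, 2->0, 3->1, 4->5 | applicable
match: 0->12, 1->8, 2->7, 3->6, 4->11
count: 2
applicable_count: 1


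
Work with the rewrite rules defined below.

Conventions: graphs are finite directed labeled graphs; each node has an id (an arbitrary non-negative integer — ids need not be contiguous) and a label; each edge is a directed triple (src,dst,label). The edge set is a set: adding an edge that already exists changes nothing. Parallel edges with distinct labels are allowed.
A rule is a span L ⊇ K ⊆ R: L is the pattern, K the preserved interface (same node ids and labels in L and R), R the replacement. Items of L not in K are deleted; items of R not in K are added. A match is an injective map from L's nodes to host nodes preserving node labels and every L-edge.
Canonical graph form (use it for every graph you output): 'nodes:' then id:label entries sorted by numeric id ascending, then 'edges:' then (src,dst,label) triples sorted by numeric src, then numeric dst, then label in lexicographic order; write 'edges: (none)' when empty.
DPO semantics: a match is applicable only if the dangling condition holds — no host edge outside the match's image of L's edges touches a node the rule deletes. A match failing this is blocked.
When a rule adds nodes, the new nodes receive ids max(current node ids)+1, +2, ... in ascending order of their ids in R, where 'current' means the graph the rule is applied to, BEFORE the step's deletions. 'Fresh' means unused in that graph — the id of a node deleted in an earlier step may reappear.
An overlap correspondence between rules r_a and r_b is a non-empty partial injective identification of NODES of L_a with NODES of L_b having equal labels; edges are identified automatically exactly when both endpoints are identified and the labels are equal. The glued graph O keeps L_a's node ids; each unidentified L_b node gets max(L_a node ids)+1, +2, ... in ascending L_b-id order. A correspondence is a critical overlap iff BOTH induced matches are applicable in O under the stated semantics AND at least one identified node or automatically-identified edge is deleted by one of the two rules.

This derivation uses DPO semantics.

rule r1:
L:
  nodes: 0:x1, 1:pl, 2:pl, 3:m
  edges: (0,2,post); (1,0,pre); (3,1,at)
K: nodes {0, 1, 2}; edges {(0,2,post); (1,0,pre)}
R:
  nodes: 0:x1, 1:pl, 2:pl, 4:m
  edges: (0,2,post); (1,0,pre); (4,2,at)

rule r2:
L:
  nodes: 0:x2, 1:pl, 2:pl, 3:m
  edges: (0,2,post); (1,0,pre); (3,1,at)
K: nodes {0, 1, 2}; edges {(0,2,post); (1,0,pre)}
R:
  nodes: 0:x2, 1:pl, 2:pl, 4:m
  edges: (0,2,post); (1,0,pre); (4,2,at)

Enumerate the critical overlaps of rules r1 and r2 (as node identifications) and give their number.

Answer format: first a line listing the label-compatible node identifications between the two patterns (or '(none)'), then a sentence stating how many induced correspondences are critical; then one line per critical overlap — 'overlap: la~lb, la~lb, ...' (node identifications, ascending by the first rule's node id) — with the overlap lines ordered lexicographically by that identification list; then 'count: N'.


label-compatible node identifications between L(r1) and L(r2): 1~1, 1~2, 2~1, 2~2, 3~3
2 of the induced correspondences are critical overlaps of r1 and r2.
overlap: 1~1, 2~2, 3~3
overlap: 1~1, 3~3
count: 2
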